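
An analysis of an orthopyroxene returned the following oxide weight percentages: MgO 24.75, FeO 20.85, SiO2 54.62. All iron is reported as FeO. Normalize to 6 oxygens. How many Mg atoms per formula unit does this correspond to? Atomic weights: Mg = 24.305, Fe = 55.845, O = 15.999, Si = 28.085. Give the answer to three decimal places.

1.353 Mg apfu

MgO (M=40.304): mol = 0.61408; Mg = 0.61408, O = 0.61408.
FeO (M=71.844): mol = 0.29021; Fe = 0.29021, O = 0.29021.
SiO2 (M=60.083): mol = 0.90908; Si = 0.90908, O = 1.81816.
ΣO = 2.72245; factor = 6/ΣO = 2.20390.
Mg apfu = 0.61408 × 2.20390 = 1.353.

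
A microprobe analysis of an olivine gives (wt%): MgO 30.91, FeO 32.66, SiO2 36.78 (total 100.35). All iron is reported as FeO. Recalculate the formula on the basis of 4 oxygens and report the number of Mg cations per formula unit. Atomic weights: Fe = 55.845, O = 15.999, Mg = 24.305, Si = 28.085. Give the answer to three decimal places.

1.254 Mg apfu

MgO: 30.91/40.304 = 0.76692 mol → 0.76692 mol Mg, 0.76692 mol O.
FeO: 32.66/71.844 = 0.45460 mol → 0.45460 mol Fe, 0.45460 mol O.
SiO2: 36.78/60.083 = 0.61215 mol → 0.61215 mol Si, 1.22430 mol O.
Total oxygen = 2.44582 mol. Normalization factor = 4/2.44582 = 1.63544.
Mg per 4 O = 0.76692 × 1.63544 = 1.254.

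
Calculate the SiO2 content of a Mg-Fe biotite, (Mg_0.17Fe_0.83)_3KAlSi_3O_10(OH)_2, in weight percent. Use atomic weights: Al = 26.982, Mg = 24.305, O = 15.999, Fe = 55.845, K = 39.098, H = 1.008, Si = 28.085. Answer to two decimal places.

36.36 wt%

Formula mass = 495.789 g/mol.
3 Si → 3.0000 mol SiO2 per formula unit; M(SiO2) = 60.083, so SiO2 mass = 180.249 g.
180.249/495.789 × 100 = 36.36 wt%.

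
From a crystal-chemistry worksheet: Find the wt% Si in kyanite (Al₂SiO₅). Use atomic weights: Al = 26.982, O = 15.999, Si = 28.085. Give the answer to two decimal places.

Molar mass of Al₂SiO₅: 2·26.982 + 1·28.085 + 5·15.999 = 162.044 g/mol.
Mass of Si per formula unit: 1 × 28.085 = 28.085 g.
Weight fraction Si = 28.085 / 162.044 = 0.1733.

17.33 weight percent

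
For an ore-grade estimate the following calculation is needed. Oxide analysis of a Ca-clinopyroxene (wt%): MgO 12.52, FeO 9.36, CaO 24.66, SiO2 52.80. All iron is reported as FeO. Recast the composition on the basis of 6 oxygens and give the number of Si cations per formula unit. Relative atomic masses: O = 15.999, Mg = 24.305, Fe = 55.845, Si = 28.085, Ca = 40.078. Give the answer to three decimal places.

MgO (M=40.304): mol = 0.31064; Mg = 0.31064, O = 0.31064.
FeO (M=71.844): mol = 0.13028; Fe = 0.13028, O = 0.13028.
CaO (M=56.077): mol = 0.43975; Ca = 0.43975, O = 0.43975.
SiO2 (M=60.083): mol = 0.87878; Si = 0.87878, O = 1.75756.
ΣO = 2.63823; factor = 6/ΣO = 2.27425.
Si apfu = 0.87878 × 2.27425 = 1.999.

1.999 Si apfu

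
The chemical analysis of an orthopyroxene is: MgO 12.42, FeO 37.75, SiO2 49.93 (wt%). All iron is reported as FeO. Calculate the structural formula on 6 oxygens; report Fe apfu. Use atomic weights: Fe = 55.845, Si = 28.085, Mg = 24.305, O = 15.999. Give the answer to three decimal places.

MgO: 12.42/40.304 = 0.30816 mol → 0.30816 mol Mg, 0.30816 mol O.
FeO: 37.75/71.844 = 0.52544 mol → 0.52544 mol Fe, 0.52544 mol O.
SiO2: 49.93/60.083 = 0.83102 mol → 0.83102 mol Si, 1.66204 mol O.
Total oxygen = 2.49564 mol. Normalization factor = 6/2.49564 = 2.40419.
Fe per 6 O = 0.52544 × 2.40419 = 1.263.

1.263 Fe apfu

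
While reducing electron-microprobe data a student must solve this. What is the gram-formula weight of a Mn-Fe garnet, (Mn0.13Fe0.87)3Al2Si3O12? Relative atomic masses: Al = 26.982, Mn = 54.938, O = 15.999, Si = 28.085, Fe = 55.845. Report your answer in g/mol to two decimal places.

The formula mass is the sum 0.39·54.938 + 2.61·55.845 + 2·26.982 + 3·28.085 + 12·15.999.

497.39 g/mol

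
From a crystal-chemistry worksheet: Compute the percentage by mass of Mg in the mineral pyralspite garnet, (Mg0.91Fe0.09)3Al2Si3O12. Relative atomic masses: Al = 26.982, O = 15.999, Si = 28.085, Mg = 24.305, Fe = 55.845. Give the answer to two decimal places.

16.12 wt%

M((Mg0.91Fe0.09)3Al2Si3O12) = 411.638 g/mol.
Mg contributes 2.73 × 24.305 = 66.353 g per mole.
66.353/411.638 = 0.1612 → 16.12%.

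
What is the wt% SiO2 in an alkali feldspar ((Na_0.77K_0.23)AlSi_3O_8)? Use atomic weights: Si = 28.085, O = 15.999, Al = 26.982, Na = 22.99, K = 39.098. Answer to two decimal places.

67.78 wt%

M((Na_0.77K_0.23)AlSi_3O_8) = 265.924 g/mol; M(SiO2) = 60.083 g/mol.
Moles SiO2 per formula unit = 3 Si ÷ 1 = 3.0000.
SiO2 fraction = (3.0000 × 60.083) / 265.924 = 180.249/265.924 = 0.6778.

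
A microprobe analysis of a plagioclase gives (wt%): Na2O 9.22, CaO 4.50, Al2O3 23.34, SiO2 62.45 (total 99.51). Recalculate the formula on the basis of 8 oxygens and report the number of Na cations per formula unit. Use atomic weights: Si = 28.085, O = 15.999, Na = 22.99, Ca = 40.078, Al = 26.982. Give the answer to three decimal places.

9.22 wt% Na2O ÷ 61.979 g/mol = 0.14876 mol, giving 0.29752 Na and 0.14876 O.
4.50 wt% CaO ÷ 56.077 g/mol = 0.08025 mol, giving 0.08025 Ca and 0.08025 O.
23.34 wt% Al2O3 ÷ 101.961 g/mol = 0.22891 mol, giving 0.45782 Al and 0.68673 O.
62.45 wt% SiO2 ÷ 60.083 g/mol = 1.03940 mol, giving 1.03940 Si and 2.07880 O.
Oxygen sums to 2.99454; scaling by 8/2.99454 = 2.67153 puts the formula on 8 O.
Na: 0.29752 × 2.67153 = 0.795 atoms per formula unit.

0.795 Na apfu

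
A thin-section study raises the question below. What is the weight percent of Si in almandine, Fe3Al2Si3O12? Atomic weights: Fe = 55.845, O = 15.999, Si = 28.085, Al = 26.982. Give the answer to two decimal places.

16.93 mass %

M(Fe3Al2Si3O12) = 497.742 g/mol.
Si contributes 3 × 28.085 = 84.255 g per mole.
84.255/497.742 = 0.1693 → 16.93%.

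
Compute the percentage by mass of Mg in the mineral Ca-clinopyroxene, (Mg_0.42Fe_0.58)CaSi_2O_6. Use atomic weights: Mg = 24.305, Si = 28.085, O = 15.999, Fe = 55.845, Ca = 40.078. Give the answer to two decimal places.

4.35 weight percent

M((Mg_0.42Fe_0.58)CaSi_2O_6) = 234.840 g/mol.
Mg contributes 0.42 × 24.305 = 10.208 g per mole.
10.208/234.840 = 0.0435 → 4.35%.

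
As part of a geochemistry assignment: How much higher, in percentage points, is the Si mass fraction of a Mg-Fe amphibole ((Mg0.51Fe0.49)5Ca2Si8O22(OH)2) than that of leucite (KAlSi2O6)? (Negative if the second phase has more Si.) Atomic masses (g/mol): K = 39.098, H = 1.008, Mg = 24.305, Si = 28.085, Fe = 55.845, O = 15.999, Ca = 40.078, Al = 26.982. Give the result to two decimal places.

First mineral: 224.680 g Si in 889.626 g formula = 25.26 wt% Si.
Second mineral: 56.170 g Si in 218.244 g formula = 25.74 wt% Si.
25.26% − 25.74% gives a difference of -0.48 percentage points.

-0.48 percentage points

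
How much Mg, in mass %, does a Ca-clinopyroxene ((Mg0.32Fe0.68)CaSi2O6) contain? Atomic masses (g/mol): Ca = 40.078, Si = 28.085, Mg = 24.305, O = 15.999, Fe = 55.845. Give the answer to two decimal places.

Molar mass of (Mg0.32Fe0.68)CaSi2O6: 0.32*24.305 + 0.68*55.845 + 1*40.078 + 2*28.085 + 6*15.999 = 237.994 g/mol.
Mass of Mg per formula unit: 0.32 × 24.305 = 7.778 g.
Weight fraction Mg = 7.778 / 237.994 = 0.0327.

3.27 mass %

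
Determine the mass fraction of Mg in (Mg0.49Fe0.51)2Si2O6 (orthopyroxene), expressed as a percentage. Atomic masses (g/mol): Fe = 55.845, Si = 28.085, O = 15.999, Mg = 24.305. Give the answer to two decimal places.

M((Mg0.49Fe0.51)2Si2O6) = 232.945 g/mol.
Mg contributes 0.98 × 24.305 = 23.819 g per mole.
23.819/232.945 = 0.1023 → 10.23%.

10.23 wt%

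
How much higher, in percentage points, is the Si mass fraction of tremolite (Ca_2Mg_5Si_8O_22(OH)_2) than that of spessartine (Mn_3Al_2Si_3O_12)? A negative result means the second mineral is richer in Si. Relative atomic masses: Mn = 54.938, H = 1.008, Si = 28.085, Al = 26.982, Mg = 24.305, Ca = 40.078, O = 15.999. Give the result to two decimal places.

First mineral: 224.680 g Si in 812.353 g formula = 27.66 wt% Si.
Second mineral: 84.255 g Si in 495.021 g formula = 17.02 wt% Si.
27.66% − 17.02% gives a difference of 10.64 percentage points.

10.64 percentage points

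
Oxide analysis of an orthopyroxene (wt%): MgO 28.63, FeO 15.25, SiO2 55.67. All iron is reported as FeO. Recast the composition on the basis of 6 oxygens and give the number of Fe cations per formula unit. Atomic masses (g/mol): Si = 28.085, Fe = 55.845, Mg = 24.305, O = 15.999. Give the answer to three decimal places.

0.459 Fe apfu

MgO (M=40.304): mol = 0.71035; Mg = 0.71035, O = 0.71035.
FeO (M=71.844): mol = 0.21227; Fe = 0.21227, O = 0.21227.
SiO2 (M=60.083): mol = 0.92655; Si = 0.92655, O = 1.85310.
ΣO = 2.77572; factor = 6/ΣO = 2.16160.
Fe apfu = 0.21227 × 2.16160 = 0.459.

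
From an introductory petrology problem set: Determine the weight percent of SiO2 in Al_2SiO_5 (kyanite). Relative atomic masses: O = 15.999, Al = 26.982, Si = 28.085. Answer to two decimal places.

37.08 wt%

M(Al_2SiO_5) = 162.044 g/mol; M(SiO2) = 60.083 g/mol.
Moles SiO2 per formula unit = 1 Si ÷ 1 = 1.0000.
SiO2 fraction = (1.0000 × 60.083) / 162.044 = 60.083/162.044 = 0.3708.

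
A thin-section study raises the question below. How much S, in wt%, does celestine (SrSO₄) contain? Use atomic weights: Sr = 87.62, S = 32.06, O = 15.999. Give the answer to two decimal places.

Molar mass of SrSO₄: 1×87.62 + 1×32.06 + 4×15.999 = 183.676 g/mol.
Mass of S per formula unit: 1 × 32.06 = 32.060 g.
Weight fraction S = 32.060 / 183.676 = 0.1745.

17.45 wt%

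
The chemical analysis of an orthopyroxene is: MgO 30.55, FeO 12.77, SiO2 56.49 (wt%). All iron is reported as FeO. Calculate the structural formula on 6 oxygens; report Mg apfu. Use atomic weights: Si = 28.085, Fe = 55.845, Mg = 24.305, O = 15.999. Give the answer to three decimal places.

1.615 Mg apfu

MgO (M=40.304): mol = 0.75799; Mg = 0.75799, O = 0.75799.
FeO (M=71.844): mol = 0.17775; Fe = 0.17775, O = 0.17775.
SiO2 (M=60.083): mol = 0.94020; Si = 0.94020, O = 1.88040.
ΣO = 2.81614; factor = 6/ΣO = 2.13058.
Mg apfu = 0.75799 × 2.13058 = 1.615.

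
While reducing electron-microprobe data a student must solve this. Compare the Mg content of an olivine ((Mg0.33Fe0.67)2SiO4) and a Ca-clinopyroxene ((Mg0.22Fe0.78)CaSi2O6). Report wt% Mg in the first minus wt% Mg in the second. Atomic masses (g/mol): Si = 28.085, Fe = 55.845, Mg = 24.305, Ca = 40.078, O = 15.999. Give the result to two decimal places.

Mg in (Mg0.33Fe0.67)2SiO4: molar mass 182.955 g/mol; 0.66×24.305 = 16.041 g → 8.77 wt%.
Mg in (Mg0.22Fe0.78)CaSi2O6: molar mass 241.148 g/mol; 0.22×24.305 = 5.347 g → 2.22 wt%.
Difference = 8.77 − 2.22 = 6.55 percentage points.

6.55 percentage points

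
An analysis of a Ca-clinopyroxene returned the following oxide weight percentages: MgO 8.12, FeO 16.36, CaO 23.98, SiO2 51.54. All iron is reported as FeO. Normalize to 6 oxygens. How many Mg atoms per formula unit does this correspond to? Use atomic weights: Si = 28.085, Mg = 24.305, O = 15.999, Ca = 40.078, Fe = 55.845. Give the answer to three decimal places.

MgO (M=40.304): mol = 0.20147; Mg = 0.20147, O = 0.20147.
FeO (M=71.844): mol = 0.22772; Fe = 0.22772, O = 0.22772.
CaO (M=56.077): mol = 0.42763; Ca = 0.42763, O = 0.42763.
SiO2 (M=60.083): mol = 0.85781; Si = 0.85781, O = 1.71562.
ΣO = 2.57244; factor = 6/ΣO = 2.33242.
Mg apfu = 0.20147 × 2.33242 = 0.470.

0.470 Mg apfu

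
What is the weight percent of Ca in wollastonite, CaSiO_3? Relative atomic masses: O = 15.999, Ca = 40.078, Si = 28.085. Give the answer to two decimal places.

M(CaSiO_3) = 116.160 g/mol.
Ca contributes 1 × 40.078 = 40.078 g per mole.
40.078/116.160 = 0.3450 → 34.50%.

34.50 weight percent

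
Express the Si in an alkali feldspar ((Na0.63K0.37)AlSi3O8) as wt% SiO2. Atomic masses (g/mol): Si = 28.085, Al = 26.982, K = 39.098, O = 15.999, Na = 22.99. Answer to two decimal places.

Formula mass = 268.179 g/mol.
3 Si → 3.0000 mol SiO2 per formula unit; M(SiO2) = 60.083, so SiO2 mass = 180.249 g.
180.249/268.179 × 100 = 67.21 wt%.

67.21 wt%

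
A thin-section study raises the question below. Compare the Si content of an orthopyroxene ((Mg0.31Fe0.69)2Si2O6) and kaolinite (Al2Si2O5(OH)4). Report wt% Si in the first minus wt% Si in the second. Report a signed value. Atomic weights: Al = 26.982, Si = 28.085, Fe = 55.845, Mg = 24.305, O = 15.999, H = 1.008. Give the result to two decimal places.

1.23 percentage points

Si in (Mg0.31Fe0.69)2Si2O6: molar mass 244.299 g/mol; 2×28.085 = 56.170 g → 22.99 wt%.
Si in Al2Si2O5(OH)4: molar mass 258.157 g/mol; 2×28.085 = 56.170 g → 21.76 wt%.
Difference = 22.99 − 21.76 = 1.23 percentage points.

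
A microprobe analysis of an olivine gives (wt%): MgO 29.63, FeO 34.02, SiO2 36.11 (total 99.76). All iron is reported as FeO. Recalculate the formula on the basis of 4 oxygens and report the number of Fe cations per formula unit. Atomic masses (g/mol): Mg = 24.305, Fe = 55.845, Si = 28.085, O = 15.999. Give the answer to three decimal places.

29.63 wt% MgO ÷ 40.304 g/mol = 0.73516 mol, giving 0.73516 Mg and 0.73516 O.
34.02 wt% FeO ÷ 71.844 g/mol = 0.47353 mol, giving 0.47353 Fe and 0.47353 O.
36.11 wt% SiO2 ÷ 60.083 g/mol = 0.60100 mol, giving 0.60100 Si and 1.20200 O.
Oxygen sums to 2.41069; scaling by 4/2.41069 = 1.65928 puts the formula on 4 O.
Fe: 0.47353 × 1.65928 = 0.786 atoms per formula unit.

0.786 Fe apfu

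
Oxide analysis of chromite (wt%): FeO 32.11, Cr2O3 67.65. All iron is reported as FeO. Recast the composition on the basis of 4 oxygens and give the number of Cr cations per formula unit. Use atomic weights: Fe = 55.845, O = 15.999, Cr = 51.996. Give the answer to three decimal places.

1.998 Cr apfu

32.11 wt% FeO ÷ 71.844 g/mol = 0.44694 mol, giving 0.44694 Fe and 0.44694 O.
67.65 wt% Cr2O3 ÷ 151.989 g/mol = 0.44510 mol, giving 0.89020 Cr and 1.33530 O.
Oxygen sums to 1.78224; scaling by 4/1.78224 = 2.24437 puts the formula on 4 O.
Cr: 0.89020 × 2.24437 = 1.998 atoms per formula unit.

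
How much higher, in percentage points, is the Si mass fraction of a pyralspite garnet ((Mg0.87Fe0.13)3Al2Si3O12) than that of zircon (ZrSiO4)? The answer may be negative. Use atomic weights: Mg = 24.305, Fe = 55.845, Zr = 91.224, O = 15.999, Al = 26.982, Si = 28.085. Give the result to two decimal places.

4.96 percentage points

M((Mg0.87Fe0.13)3Al2Si3O12) = 415.423 g/mol, so wt% Si = 84.255/415.423 × 100 = 20.28%.
M(ZrSiO4) = 183.305 g/mol, so wt% Si = 28.085/183.305 × 100 = 15.32%.
20.28 − 15.32 = 4.96 pp.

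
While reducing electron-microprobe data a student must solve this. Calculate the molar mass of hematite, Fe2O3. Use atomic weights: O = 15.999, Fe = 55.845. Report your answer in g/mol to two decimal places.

159.69 g/mol

Fe: 2 × 55.845 = 111.6900
O: 3 × 15.999 = 47.9970
Summing the contributions gives the formula mass.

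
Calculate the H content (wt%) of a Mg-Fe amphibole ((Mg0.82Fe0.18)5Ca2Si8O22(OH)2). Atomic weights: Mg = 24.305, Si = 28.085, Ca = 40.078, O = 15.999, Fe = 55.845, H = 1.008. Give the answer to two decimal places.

0.24 wt%

Molar mass of (Mg0.82Fe0.18)5Ca2Si8O22(OH)2: 4.10·24.305 + 0.90·55.845 + 2·40.078 + 8·28.085 + 24·15.999 + 2·1.008 = 840.739 g/mol.
Mass of H per formula unit: 2 × 1.008 = 2.016 g.
Weight fraction H = 2.016 / 840.739 = 0.0024.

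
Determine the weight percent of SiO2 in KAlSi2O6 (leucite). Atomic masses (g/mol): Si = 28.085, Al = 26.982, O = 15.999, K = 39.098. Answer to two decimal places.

55.06 wt%

Formula mass = 218.244 g/mol.
2 Si → 2.0000 mol SiO2 per formula unit; M(SiO2) = 60.083, so SiO2 mass = 120.166 g.
120.166/218.244 × 100 = 55.06 wt%.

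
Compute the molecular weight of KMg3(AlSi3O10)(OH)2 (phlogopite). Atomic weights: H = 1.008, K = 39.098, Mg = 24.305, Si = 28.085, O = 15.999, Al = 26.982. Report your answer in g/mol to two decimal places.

417.25 g/mol

The formula mass is the sum 1×39.098 + 3×24.305 + 1×26.982 + 3×28.085 + 12×15.999 + 2×1.008.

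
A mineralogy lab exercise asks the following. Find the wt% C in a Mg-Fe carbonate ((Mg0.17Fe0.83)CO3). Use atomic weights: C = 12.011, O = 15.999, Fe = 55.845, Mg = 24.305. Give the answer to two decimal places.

M((Mg0.17Fe0.83)CO3) = 110.491 g/mol.
C contributes 1 × 12.011 = 12.011 g per mole.
12.011/110.491 = 0.1087 → 10.87%.

10.87 weight percent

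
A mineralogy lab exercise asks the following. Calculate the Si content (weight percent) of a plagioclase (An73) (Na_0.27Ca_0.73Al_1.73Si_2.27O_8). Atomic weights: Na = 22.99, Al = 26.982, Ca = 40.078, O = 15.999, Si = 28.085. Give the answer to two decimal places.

Formula mass = 0.27×22.99 + 0.73×40.078 + 1.73×26.982 + 2.27×28.085 + 8×15.999 = 273.888 g/mol, of which 63.753 g is Si.
So Si makes up 63.753/273.888 = 0.2328 of the mass, i.e. 23.28%.

23.28 weight percent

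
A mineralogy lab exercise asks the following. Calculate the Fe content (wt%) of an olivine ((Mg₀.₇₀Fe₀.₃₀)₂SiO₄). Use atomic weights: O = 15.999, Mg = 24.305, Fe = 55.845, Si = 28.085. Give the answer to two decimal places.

20.99 wt%

Formula mass = 1.40×24.305 + 0.60×55.845 + 1×28.085 + 4×15.999 = 159.615 g/mol, of which 33.507 g is Fe.
So Fe makes up 33.507/159.615 = 0.2099 of the mass, i.e. 20.99%.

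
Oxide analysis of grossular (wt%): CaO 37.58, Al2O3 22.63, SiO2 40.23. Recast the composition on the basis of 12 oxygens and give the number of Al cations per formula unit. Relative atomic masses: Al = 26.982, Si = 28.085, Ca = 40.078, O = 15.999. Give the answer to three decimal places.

CaO: 37.58/56.077 = 0.67015 mol → 0.67015 mol Ca, 0.67015 mol O.
Al2O3: 22.63/101.961 = 0.22195 mol → 0.44390 mol Al, 0.66585 mol O.
SiO2: 40.23/60.083 = 0.66957 mol → 0.66957 mol Si, 1.33914 mol O.
Total oxygen = 2.67514 mol. Normalization factor = 12/2.67514 = 4.48575.
Al per 12 O = 0.44390 × 4.48575 = 1.991.

1.991 Al apfu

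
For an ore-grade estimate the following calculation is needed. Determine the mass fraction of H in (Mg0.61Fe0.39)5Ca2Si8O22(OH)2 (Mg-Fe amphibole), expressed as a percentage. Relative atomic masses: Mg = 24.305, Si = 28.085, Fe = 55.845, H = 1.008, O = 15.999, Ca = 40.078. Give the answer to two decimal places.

Molar mass of (Mg0.61Fe0.39)5Ca2Si8O22(OH)2: 3.05×24.305 + 1.95×55.845 + 2×40.078 + 8×28.085 + 24×15.999 + 2×1.008 = 873.856 g/mol.
Mass of H per formula unit: 2 × 1.008 = 2.016 g.
Weight fraction H = 2.016 / 873.856 = 0.0023.

0.23 mass %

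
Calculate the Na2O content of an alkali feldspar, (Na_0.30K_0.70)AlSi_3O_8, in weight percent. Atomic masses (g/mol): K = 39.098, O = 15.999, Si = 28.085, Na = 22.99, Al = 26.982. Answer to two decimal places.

Molar mass of (Na_0.30K_0.70)AlSi_3O_8 = 0.30·22.99 + 0.70·39.098 + 1·26.982 + 3·28.085 + 8·15.999 = 273.495 g/mol.
Each formula unit contains 0.30 Na, equivalent to 0.30/2 = 0.1500 mol Na2O.
M(Na2O) = 2×22.99 + 1×15.999 = 61.979 g/mol.
Mass of Na2O per formula unit = 0.1500 × 61.979 = 9.297 g.
Na2O wt% = 9.297 / 273.495 × 100 = 3.40%.

3.40 wt%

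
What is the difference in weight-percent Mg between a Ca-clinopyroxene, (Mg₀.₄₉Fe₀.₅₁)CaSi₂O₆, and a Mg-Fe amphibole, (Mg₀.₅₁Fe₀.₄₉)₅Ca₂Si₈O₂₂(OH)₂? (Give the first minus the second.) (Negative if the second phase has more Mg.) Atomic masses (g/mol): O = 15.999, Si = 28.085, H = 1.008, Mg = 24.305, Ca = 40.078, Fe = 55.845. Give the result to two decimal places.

-1.85 percentage points

M((Mg₀.₄₉Fe₀.₅₁)CaSi₂O₆) = 232.632 g/mol, so wt% Mg = 11.909/232.632 × 100 = 5.12%.
M((Mg₀.₅₁Fe₀.₄₉)₅Ca₂Si₈O₂₂(OH)₂) = 889.626 g/mol, so wt% Mg = 61.978/889.626 × 100 = 6.97%.
5.12 − 6.97 = -1.85 pp.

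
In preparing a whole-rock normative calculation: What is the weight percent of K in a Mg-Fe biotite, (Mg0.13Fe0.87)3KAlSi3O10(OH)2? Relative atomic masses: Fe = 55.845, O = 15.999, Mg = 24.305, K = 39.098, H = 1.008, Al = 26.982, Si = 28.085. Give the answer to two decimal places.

M((Mg0.13Fe0.87)3KAlSi3O10(OH)2) = 499.573 g/mol.
K contributes 1 × 39.098 = 39.098 g per mole.
39.098/499.573 = 0.0783 → 7.83%.

7.83 mass %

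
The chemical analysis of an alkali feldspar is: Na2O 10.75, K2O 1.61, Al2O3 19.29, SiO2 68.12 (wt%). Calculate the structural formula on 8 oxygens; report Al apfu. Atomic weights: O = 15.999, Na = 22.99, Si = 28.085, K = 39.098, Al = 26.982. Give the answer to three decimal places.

10.75 wt% Na2O ÷ 61.979 g/mol = 0.17345 mol, giving 0.34690 Na and 0.17345 O.
1.61 wt% K2O ÷ 94.195 g/mol = 0.01709 mol, giving 0.03418 K and 0.01709 O.
19.29 wt% Al2O3 ÷ 101.961 g/mol = 0.18919 mol, giving 0.37838 Al and 0.56757 O.
68.12 wt% SiO2 ÷ 60.083 g/mol = 1.13376 mol, giving 1.13376 Si and 2.26752 O.
Oxygen sums to 3.02563; scaling by 8/3.02563 = 2.64408 puts the formula on 8 O.
Al: 0.37838 × 2.64408 = 1.000 atoms per formula unit.

1.000 Al apfu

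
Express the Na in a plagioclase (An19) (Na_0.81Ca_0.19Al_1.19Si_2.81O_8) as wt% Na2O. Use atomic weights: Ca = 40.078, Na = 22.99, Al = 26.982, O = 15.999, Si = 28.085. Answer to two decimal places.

9.46 wt%

Formula mass = 265.256 g/mol.
0.81 Na → 0.4050 mol Na2O per formula unit; M(Na2O) = 61.979, so Na2O mass = 25.101 g.
25.101/265.256 × 100 = 9.46 wt%.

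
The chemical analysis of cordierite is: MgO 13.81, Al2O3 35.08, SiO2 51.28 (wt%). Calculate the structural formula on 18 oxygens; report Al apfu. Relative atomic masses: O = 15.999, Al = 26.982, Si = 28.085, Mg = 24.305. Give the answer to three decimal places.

MgO: 13.81/40.304 = 0.34265 mol → 0.34265 mol Mg, 0.34265 mol O.
Al2O3: 35.08/101.961 = 0.34405 mol → 0.68810 mol Al, 1.03215 mol O.
SiO2: 51.28/60.083 = 0.85349 mol → 0.85349 mol Si, 1.70698 mol O.
Total oxygen = 3.08178 mol. Normalization factor = 18/3.08178 = 5.84078.
Al per 18 O = 0.68810 × 5.84078 = 4.019.

4.019 Al apfu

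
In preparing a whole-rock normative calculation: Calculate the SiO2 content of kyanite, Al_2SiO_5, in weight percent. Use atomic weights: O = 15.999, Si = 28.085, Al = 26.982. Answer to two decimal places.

Formula mass = 162.044 g/mol.
1 Si → 1.0000 mol SiO2 per formula unit; M(SiO2) = 60.083, so SiO2 mass = 60.083 g.
60.083/162.044 × 100 = 37.08 wt%.

37.08 wt%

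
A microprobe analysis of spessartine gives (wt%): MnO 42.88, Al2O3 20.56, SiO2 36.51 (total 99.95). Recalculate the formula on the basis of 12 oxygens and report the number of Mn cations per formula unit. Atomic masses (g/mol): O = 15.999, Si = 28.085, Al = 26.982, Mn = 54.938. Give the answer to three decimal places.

2.992 Mn apfu

42.88 wt% MnO ÷ 70.937 g/mol = 0.60448 mol, giving 0.60448 Mn and 0.60448 O.
20.56 wt% Al2O3 ÷ 101.961 g/mol = 0.20165 mol, giving 0.40330 Al and 0.60495 O.
36.51 wt% SiO2 ÷ 60.083 g/mol = 0.60766 mol, giving 0.60766 Si and 1.21532 O.
Oxygen sums to 2.42475; scaling by 12/2.42475 = 4.94896 puts the formula on 12 O.
Mn: 0.60448 × 4.94896 = 2.992 atoms per formula unit.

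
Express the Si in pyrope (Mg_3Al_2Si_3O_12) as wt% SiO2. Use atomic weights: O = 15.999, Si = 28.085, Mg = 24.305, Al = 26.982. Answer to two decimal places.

44.71 wt%

Molar mass of Mg_3Al_2Si_3O_12 = 3×24.305 + 2×26.982 + 3×28.085 + 12×15.999 = 403.122 g/mol.
Each formula unit contains 3 Si, equivalent to 3/1 = 3.0000 mol SiO2.
M(SiO2) = 1×28.085 + 2×15.999 = 60.083 g/mol.
Mass of SiO2 per formula unit = 3.0000 × 60.083 = 180.249 g.
SiO2 wt% = 180.249 / 403.122 × 100 = 44.71%.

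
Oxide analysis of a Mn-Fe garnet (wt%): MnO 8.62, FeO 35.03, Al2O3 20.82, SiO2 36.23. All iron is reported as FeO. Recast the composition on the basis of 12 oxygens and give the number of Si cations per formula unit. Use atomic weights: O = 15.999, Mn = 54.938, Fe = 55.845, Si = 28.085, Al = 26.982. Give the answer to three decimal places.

2.981 Si apfu

MnO: 8.62/70.937 = 0.12152 mol → 0.12152 mol Mn, 0.12152 mol O.
FeO: 35.03/71.844 = 0.48758 mol → 0.48758 mol Fe, 0.48758 mol O.
Al2O3: 20.82/101.961 = 0.20420 mol → 0.40840 mol Al, 0.61260 mol O.
SiO2: 36.23/60.083 = 0.60300 mol → 0.60300 mol Si, 1.20600 mol O.
Total oxygen = 2.42770 mol. Normalization factor = 12/2.42770 = 4.94295.
Si per 12 O = 0.60300 × 4.94295 = 2.981.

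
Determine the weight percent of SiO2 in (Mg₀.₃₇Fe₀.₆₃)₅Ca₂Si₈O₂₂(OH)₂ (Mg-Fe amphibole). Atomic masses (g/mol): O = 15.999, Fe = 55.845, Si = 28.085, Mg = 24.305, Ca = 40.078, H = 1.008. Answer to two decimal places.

52.72 wt%

Formula mass = 911.704 g/mol.
8 Si → 8.0000 mol SiO2 per formula unit; M(SiO2) = 60.083, so SiO2 mass = 480.664 g.
480.664/911.704 × 100 = 52.72 wt%.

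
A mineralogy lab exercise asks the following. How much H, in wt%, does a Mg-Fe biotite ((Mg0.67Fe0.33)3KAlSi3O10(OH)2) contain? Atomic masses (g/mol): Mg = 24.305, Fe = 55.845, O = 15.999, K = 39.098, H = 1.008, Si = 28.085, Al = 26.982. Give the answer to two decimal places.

0.45 wt%

M((Mg0.67Fe0.33)3KAlSi3O10(OH)2) = 448.479 g/mol.
H contributes 2 × 1.008 = 2.016 g per mole.
2.016/448.479 = 0.0045 → 0.45%.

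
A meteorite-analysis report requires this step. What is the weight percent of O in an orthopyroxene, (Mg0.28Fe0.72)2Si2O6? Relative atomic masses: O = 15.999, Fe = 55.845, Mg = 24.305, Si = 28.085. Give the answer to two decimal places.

Formula mass = 0.56×24.305 + 1.44×55.845 + 2×28.085 + 6×15.999 = 246.192 g/mol, of which 95.994 g is O.
So O makes up 95.994/246.192 = 0.3899 of the mass, i.e. 38.99%.

38.99 weight percent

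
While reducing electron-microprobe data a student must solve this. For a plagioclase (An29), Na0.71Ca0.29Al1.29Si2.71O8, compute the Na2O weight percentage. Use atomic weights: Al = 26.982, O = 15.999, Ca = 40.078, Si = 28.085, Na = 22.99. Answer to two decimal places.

8.25 wt%

Formula mass = 266.855 g/mol.
0.71 Na → 0.3550 mol Na2O per formula unit; M(Na2O) = 61.979, so Na2O mass = 22.003 g.
22.003/266.855 × 100 = 8.25 wt%.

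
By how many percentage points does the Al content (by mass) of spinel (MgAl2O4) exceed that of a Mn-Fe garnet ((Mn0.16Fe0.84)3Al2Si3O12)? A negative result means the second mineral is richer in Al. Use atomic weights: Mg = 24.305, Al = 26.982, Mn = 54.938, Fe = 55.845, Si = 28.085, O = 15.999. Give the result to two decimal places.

27.08 percentage points

First mineral: 53.964 g Al in 142.265 g formula = 37.93 wt% Al.
Second mineral: 53.964 g Al in 497.307 g formula = 10.85 wt% Al.
37.93% − 10.85% gives a difference of 27.08 percentage points.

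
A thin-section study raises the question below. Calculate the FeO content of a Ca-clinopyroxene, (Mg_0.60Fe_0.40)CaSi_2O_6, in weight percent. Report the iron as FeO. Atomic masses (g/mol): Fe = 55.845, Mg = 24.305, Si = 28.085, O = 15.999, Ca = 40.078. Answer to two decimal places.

12.54 wt%

M((Mg_0.60Fe_0.40)CaSi_2O_6) = 229.163 g/mol; M(FeO) = 71.844 g/mol.
Moles FeO per formula unit = 0.40 Fe ÷ 1 = 0.4000.
FeO fraction = (0.4000 × 71.844) / 229.163 = 28.738/229.163 = 0.1254.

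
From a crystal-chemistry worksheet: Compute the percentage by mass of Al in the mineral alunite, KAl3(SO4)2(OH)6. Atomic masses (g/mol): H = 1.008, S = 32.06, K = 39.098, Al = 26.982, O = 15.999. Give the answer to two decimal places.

Formula mass = 1·39.098 + 3·26.982 + 2·32.06 + 14·15.999 + 6·1.008 = 414.198 g/mol, of which 80.946 g is Al.
So Al makes up 80.946/414.198 = 0.1954 of the mass, i.e. 19.54%.

19.54 mass %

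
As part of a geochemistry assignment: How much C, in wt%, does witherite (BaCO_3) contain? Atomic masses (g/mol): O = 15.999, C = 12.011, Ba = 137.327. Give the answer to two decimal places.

6.09 wt%

M(BaCO_3) = 197.335 g/mol.
C contributes 1 × 12.011 = 12.011 g per mole.
12.011/197.335 = 0.0609 → 6.09%.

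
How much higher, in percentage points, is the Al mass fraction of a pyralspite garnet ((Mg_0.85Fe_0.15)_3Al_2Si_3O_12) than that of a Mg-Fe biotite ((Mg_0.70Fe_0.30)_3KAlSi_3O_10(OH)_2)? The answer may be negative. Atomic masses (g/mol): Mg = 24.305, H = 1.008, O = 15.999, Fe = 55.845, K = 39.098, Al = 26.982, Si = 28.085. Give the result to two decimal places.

M((Mg_0.85Fe_0.15)_3Al_2Si_3O_12) = 417.315 g/mol, so wt% Al = 53.964/417.315 × 100 = 12.93%.
M((Mg_0.70Fe_0.30)_3KAlSi_3O_10(OH)_2) = 445.640 g/mol, so wt% Al = 26.982/445.640 × 100 = 6.05%.
12.93 − 6.05 = 6.88 pp.

6.88 percentage points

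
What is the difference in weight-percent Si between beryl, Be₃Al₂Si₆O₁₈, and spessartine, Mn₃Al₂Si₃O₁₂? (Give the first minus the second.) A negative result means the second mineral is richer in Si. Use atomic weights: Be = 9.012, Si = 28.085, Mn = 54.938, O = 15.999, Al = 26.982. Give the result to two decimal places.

14.33 percentage points

First mineral: 168.510 g Si in 537.492 g formula = 31.35 wt% Si.
Second mineral: 84.255 g Si in 495.021 g formula = 17.02 wt% Si.
31.35% − 17.02% gives a difference of 14.33 percentage points.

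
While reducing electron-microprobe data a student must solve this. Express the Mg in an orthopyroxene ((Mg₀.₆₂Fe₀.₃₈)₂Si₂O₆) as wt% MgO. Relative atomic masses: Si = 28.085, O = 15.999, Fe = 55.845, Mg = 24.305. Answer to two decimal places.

Molar mass of (Mg₀.₆₂Fe₀.₃₈)₂Si₂O₆ = 1.24*24.305 + 0.76*55.845 + 2*28.085 + 6*15.999 = 224.744 g/mol.
Each formula unit contains 1.24 Mg, equivalent to 1.24/1 = 1.2400 mol MgO.
M(MgO) = 1×24.305 + 1×15.999 = 40.304 g/mol.
Mass of MgO per formula unit = 1.2400 × 40.304 = 49.977 g.
MgO wt% = 49.977 / 224.744 × 100 = 22.24%.

22.24 wt%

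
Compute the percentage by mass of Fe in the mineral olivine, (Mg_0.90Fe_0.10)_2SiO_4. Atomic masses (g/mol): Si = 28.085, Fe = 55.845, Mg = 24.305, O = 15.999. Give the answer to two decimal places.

Molar mass of (Mg_0.90Fe_0.10)_2SiO_4: 1.80×24.305 + 0.20×55.845 + 1×28.085 + 4×15.999 = 146.999 g/mol.
Mass of Fe per formula unit: 0.20 × 55.845 = 11.169 g.
Weight fraction Fe = 11.169 / 146.999 = 0.0760.

7.60 wt%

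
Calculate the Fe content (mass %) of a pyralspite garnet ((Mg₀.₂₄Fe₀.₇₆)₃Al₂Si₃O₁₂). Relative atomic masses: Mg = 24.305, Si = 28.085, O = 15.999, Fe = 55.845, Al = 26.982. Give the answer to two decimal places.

M((Mg₀.₂₄Fe₀.₇₆)₃Al₂Si₃O₁₂) = 475.033 g/mol.
Fe contributes 2.28 × 55.845 = 127.327 g per mole.
127.327/475.033 = 0.2680 → 26.80%.

26.80 mass %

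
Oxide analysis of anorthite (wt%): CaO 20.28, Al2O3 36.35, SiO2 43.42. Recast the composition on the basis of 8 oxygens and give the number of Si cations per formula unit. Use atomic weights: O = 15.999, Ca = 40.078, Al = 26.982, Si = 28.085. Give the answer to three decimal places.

2.010 Si apfu

CaO (M=56.077): mol = 0.36165; Ca = 0.36165, O = 0.36165.
Al2O3 (M=101.961): mol = 0.35651; Al = 0.71302, O = 1.06953.
SiO2 (M=60.083): mol = 0.72267; Si = 0.72267, O = 1.44534.
ΣO = 2.87652; factor = 8/ΣO = 2.78114.
Si apfu = 0.72267 × 2.78114 = 2.010.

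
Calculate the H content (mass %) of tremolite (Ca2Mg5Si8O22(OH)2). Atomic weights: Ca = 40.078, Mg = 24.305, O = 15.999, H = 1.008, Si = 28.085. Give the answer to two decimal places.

0.25 mass %

Formula mass = 2×40.078 + 5×24.305 + 8×28.085 + 24×15.999 + 2×1.008 = 812.353 g/mol, of which 2.016 g is H.
So H makes up 2.016/812.353 = 0.0025 of the mass, i.e. 0.25%.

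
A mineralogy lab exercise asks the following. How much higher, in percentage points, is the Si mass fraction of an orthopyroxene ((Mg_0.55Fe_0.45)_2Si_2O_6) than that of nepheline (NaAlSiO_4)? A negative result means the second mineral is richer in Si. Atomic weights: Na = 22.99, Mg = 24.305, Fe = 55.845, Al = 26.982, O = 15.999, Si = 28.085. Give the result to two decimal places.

Si in (Mg_0.55Fe_0.45)_2Si_2O_6: molar mass 229.160 g/mol; 2×28.085 = 56.170 g → 24.51 wt%.
Si in NaAlSiO_4: molar mass 142.053 g/mol; 1×28.085 = 28.085 g → 19.77 wt%.
Difference = 24.51 − 19.77 = 4.74 percentage points.

4.74 percentage points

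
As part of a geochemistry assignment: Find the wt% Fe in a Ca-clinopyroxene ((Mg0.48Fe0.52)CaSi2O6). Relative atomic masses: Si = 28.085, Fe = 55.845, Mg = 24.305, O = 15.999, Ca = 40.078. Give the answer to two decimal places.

12.47 weight percent

Molar mass of (Mg0.48Fe0.52)CaSi2O6: 0.48·24.305 + 0.52·55.845 + 1·40.078 + 2·28.085 + 6·15.999 = 232.948 g/mol.
Mass of Fe per formula unit: 0.52 × 55.845 = 29.039 g.
Weight fraction Fe = 29.039 / 232.948 = 0.1247.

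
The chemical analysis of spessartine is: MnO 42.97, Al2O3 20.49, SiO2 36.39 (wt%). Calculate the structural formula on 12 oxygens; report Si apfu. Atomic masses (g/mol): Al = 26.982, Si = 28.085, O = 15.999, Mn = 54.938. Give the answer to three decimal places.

MnO (M=70.937): mol = 0.60575; Mn = 0.60575, O = 0.60575.
Al2O3 (M=101.961): mol = 0.20096; Al = 0.40192, O = 0.60288.
SiO2 (M=60.083): mol = 0.60566; Si = 0.60566, O = 1.21132.
ΣO = 2.41995; factor = 12/ΣO = 4.95878.
Si apfu = 0.60566 × 4.95878 = 3.003.

3.003 Si apfu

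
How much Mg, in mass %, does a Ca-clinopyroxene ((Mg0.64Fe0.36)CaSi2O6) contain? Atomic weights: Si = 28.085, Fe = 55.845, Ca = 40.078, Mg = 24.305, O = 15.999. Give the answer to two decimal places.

M((Mg0.64Fe0.36)CaSi2O6) = 227.901 g/mol.
Mg contributes 0.64 × 24.305 = 15.555 g per mole.
15.555/227.901 = 0.0683 → 6.83%.

6.83 mass %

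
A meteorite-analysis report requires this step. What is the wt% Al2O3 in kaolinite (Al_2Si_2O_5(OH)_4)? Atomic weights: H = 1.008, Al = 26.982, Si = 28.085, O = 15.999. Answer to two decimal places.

Molar mass of Al_2Si_2O_5(OH)_4 = 2·26.982 + 2·28.085 + 9·15.999 + 4·1.008 = 258.157 g/mol.
Each formula unit contains 2 Al, equivalent to 2/2 = 1.0000 mol Al2O3.
M(Al2O3) = 2×26.982 + 3×15.999 = 101.961 g/mol.
Mass of Al2O3 per formula unit = 1.0000 × 101.961 = 101.961 g.
Al2O3 wt% = 101.961 / 258.157 × 100 = 39.50%.

39.50 wt%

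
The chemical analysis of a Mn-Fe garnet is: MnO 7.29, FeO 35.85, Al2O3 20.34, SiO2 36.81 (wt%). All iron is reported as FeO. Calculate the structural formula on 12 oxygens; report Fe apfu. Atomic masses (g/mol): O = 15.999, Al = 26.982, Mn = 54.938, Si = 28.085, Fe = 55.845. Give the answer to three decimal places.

2.469 Fe apfu

MnO: 7.29/70.937 = 0.10277 mol → 0.10277 mol Mn, 0.10277 mol O.
FeO: 35.85/71.844 = 0.49900 mol → 0.49900 mol Fe, 0.49900 mol O.
Al2O3: 20.34/101.961 = 0.19949 mol → 0.39898 mol Al, 0.59847 mol O.
SiO2: 36.81/60.083 = 0.61265 mol → 0.61265 mol Si, 1.22530 mol O.
Total oxygen = 2.42554 mol. Normalization factor = 12/2.42554 = 4.94735.
Fe per 12 O = 0.49900 × 4.94735 = 2.469.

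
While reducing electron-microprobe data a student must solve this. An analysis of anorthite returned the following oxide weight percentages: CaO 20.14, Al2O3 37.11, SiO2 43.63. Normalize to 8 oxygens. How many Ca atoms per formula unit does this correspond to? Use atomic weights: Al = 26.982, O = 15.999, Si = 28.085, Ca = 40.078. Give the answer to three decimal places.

0.990 Ca apfu

CaO: 20.14/56.077 = 0.35915 mol → 0.35915 mol Ca, 0.35915 mol O.
Al2O3: 37.11/101.961 = 0.36396 mol → 0.72792 mol Al, 1.09188 mol O.
SiO2: 43.63/60.083 = 0.72616 mol → 0.72616 mol Si, 1.45232 mol O.
Total oxygen = 2.90335 mol. Normalization factor = 8/2.90335 = 2.75544.
Ca per 8 O = 0.35915 × 2.75544 = 0.990.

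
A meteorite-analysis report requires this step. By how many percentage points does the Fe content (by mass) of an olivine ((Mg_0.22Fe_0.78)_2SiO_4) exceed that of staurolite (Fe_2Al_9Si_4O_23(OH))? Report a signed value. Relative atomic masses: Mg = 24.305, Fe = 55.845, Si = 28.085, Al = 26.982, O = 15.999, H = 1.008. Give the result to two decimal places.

32.77 percentage points

Fe in (Mg_0.22Fe_0.78)_2SiO_4: molar mass 189.893 g/mol; 1.56×55.845 = 87.118 g → 45.88 wt%.
Fe in Fe_2Al_9Si_4O_23(OH): molar mass 851.852 g/mol; 2×55.845 = 111.690 g → 13.11 wt%.
Difference = 45.88 − 13.11 = 32.77 percentage points.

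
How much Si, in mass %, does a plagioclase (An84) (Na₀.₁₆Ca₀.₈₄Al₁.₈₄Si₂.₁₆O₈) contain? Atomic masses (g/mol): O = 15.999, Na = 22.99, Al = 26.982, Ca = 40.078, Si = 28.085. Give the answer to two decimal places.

Molar mass of Na₀.₁₆Ca₀.₈₄Al₁.₈₄Si₂.₁₆O₈: 0.16·22.99 + 0.84·40.078 + 1.84·26.982 + 2.16·28.085 + 8·15.999 = 275.646 g/mol.
Mass of Si per formula unit: 2.16 × 28.085 = 60.664 g.
Weight fraction Si = 60.664 / 275.646 = 0.2201.

22.01 mass %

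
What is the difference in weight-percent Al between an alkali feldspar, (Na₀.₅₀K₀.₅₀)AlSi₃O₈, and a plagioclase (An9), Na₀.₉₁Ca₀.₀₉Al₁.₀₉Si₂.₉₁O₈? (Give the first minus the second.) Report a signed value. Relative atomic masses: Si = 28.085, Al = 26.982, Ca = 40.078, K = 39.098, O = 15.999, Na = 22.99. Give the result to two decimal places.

-1.17 percentage points

Al in (Na₀.₅₀K₀.₅₀)AlSi₃O₈: molar mass 270.273 g/mol; 1×26.982 = 26.982 g → 9.98 wt%.
Al in Na₀.₉₁Ca₀.₀₉Al₁.₀₉Si₂.₉₁O₈: molar mass 263.658 g/mol; 1.09×26.982 = 29.410 g → 11.15 wt%.
Difference = 9.98 − 11.15 = -1.17 percentage points.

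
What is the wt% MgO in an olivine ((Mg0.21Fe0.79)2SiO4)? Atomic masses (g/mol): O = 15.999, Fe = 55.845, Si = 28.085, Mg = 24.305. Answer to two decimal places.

Formula mass = 190.524 g/mol.
0.42 Mg → 0.4200 mol MgO per formula unit; M(MgO) = 40.304, so MgO mass = 16.928 g.
16.928/190.524 × 100 = 8.88 wt%.

8.88 wt%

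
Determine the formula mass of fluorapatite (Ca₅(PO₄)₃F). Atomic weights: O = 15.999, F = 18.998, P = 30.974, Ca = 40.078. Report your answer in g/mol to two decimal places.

Ca: 5 × 40.078 = 200.3900
P: 3 × 30.974 = 92.9220
O: 12 × 15.999 = 191.9880
F: 1 × 18.998 = 18.9980
Summing the contributions gives the formula mass.

504.30 g/mol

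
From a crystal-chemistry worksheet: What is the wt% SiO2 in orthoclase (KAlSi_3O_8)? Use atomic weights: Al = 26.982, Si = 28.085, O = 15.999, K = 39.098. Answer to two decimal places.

64.76 wt%

M(KAlSi_3O_8) = 278.327 g/mol; M(SiO2) = 60.083 g/mol.
Moles SiO2 per formula unit = 3 Si ÷ 1 = 3.0000.
SiO2 fraction = (3.0000 × 60.083) / 278.327 = 180.249/278.327 = 0.6476.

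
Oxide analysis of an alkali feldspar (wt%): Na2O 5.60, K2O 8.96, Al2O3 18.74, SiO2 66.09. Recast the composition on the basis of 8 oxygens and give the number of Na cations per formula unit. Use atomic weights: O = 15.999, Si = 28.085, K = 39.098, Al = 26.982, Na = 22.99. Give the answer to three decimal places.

5.60 wt% Na2O ÷ 61.979 g/mol = 0.09035 mol, giving 0.18070 Na and 0.09035 O.
8.96 wt% K2O ÷ 94.195 g/mol = 0.09512 mol, giving 0.19024 K and 0.09512 O.
18.74 wt% Al2O3 ÷ 101.961 g/mol = 0.18380 mol, giving 0.36760 Al and 0.55140 O.
66.09 wt% SiO2 ÷ 60.083 g/mol = 1.09998 mol, giving 1.09998 Si and 2.19996 O.
Oxygen sums to 2.93683; scaling by 8/2.93683 = 2.72403 puts the formula on 8 O.
Na: 0.18070 × 2.72403 = 0.492 atoms per formula unit.

0.492 Na apfu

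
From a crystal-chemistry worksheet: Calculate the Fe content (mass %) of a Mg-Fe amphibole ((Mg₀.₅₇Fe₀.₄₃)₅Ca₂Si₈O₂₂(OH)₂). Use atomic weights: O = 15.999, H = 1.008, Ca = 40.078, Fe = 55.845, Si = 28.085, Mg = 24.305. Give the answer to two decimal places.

13.64 mass %

Formula mass = 2.85·24.305 + 2.15·55.845 + 2·40.078 + 8·28.085 + 24·15.999 + 2·1.008 = 880.164 g/mol, of which 120.067 g is Fe.
So Fe makes up 120.067/880.164 = 0.1364 of the mass, i.e. 13.64%.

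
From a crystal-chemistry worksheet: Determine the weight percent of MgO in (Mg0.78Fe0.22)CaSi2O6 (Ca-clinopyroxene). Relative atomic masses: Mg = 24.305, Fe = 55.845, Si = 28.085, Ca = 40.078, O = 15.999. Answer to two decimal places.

Formula mass = 223.486 g/mol.
0.78 Mg → 0.7800 mol MgO per formula unit; M(MgO) = 40.304, so MgO mass = 31.437 g.
31.437/223.486 × 100 = 14.07 wt%.

14.07 wt%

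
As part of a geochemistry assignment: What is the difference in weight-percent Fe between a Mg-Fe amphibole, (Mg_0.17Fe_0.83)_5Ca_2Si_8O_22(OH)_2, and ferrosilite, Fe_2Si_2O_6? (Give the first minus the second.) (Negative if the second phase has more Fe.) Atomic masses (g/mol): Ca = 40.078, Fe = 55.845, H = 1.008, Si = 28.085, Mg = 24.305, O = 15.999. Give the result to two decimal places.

First mineral: 231.757 g Fe in 943.244 g formula = 24.57 wt% Fe.
Second mineral: 111.690 g Fe in 263.854 g formula = 42.33 wt% Fe.
24.57% − 42.33% gives a difference of -17.76 percentage points.

-17.76 percentage points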